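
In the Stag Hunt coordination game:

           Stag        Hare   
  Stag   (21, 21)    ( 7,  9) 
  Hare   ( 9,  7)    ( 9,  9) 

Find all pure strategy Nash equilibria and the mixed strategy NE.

Pure NE: (Stag, Stag) and (Hare, Hare); Mixed NE: p = 0.1429, q = 0.1429

Work:
Check pure NE:
(Stag, Stag): (21, 21) - no unilateral deviation beneficial
(Hare, Hare): (9, 9) - no unilateral deviation beneficial
Mixed NE: P1 plays Stag with p = 0.1429, P2 plays Stag with q = 0.1429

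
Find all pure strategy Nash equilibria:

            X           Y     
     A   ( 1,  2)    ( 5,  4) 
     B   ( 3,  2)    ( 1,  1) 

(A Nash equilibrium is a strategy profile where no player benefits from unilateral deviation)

Nash equilibrium: (A, Y), (B, X)

Work:
Best responses:
  P1 vs X: payoffs [1, 3] → best response B (payoff 3)
  P1 vs Y: payoffs [5, 1] → best response A (payoff 5)
  P2 vs A: payoffs [2, 4] → best response Y (payoff 4)
  P2 vs B: payoffs [2, 1] → best response X (payoff 2)
Mutual best responses: (A,Y), (B,X) → Nash equilibria.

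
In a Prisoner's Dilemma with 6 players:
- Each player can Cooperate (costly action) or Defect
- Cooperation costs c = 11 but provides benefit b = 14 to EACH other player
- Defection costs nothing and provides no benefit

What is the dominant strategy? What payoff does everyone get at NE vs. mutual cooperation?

Dominant: Defect; NE payoff = 0; Coop payoff = 59

Work:
Defect dominates (saves cost c = 11, benefit to others is external)
NE: All defect → everyone gets 0
If all cooperate: each receives (5)×14 - 11 = 59
Social dilemma: 59 > 0 but NE gives 0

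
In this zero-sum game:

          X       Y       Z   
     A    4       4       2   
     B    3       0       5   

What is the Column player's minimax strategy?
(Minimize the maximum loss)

Column should play X or Y (all achieve the minimum), value = 4

Work:
Column player minimizes Row's maximum payoff:
Column X: max payoff to Row = 4
Column Y: max payoff to Row = 4
Column Z: max payoff to Row = 5
Minimum is 4, achieved by columns X, Y (tied).
Each of X or Y is a minimax strategy.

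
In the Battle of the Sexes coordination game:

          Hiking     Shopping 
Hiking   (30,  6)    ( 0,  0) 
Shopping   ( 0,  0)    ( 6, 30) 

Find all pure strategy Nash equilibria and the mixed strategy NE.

Pure NE: (Hiking, Hiking) and (Shopping, Shopping); Mixed NE: p = 0.8333, q = 0.1667

Work:
Check pure NE:
(Hiking, Hiking): (30, 6) - no unilateral deviation beneficial
(Shopping, Shopping): (6, 30) - no unilateral deviation beneficial
Mixed NE: P1 plays Hiking with p = 0.8333, P2 plays Hiking with q = 0.1667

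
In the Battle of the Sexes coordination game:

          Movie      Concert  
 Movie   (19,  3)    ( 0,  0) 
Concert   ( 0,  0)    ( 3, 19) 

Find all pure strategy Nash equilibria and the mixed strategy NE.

Pure NE: (Movie, Movie) and (Concert, Concert); Mixed NE: p = 0.8636, q = 0.1364

Work:
Check pure NE:
(Movie, Movie): (19, 3) - no unilateral deviation beneficial
(Concert, Concert): (3, 19) - no unilateral deviation beneficial
Mixed NE: P1 plays Movie with p = 0.8636, P2 plays Movie with q = 0.1364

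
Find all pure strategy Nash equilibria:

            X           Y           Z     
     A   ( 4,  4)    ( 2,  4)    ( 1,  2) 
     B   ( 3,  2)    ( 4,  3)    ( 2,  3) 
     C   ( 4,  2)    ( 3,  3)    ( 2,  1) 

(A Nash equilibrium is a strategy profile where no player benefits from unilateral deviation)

Nash equilibrium: (A, X), (B, Y), (B, Z)

Work:
Best responses:
  P1 vs X: payoffs [4, 3, 4] → best response A/C (payoff 4)
  P1 vs Y: payoffs [2, 4, 3] → best response B (payoff 4)
  P1 vs Z: payoffs [1, 2, 2] → best response B/C (payoff 2)
  P2 vs A: payoffs [4, 4, 2] → best response X/Y (payoff 4)
  P2 vs B: payoffs [2, 3, 3] → best response Y/Z (payoff 3)
  P2 vs C: payoffs [2, 3, 1] → best response Y (payoff 3)
Mutual best responses: (A,X), (B,Y), (B,Z) → Nash equilibria.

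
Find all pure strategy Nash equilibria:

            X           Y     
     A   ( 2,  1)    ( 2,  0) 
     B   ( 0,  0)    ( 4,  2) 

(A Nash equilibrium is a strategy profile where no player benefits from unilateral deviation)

Nash equilibrium: (A, X), (B, Y)

Work:
Best responses:
  P1 vs X: payoffs [2, 0] → best response A (payoff 2)
  P1 vs Y: payoffs [2, 4] → best response B (payoff 4)
  P2 vs A: payoffs [1, 0] → best response X (payoff 1)
  P2 vs B: payoffs [0, 2] → best response Y (payoff 2)
Mutual best responses: (A,X), (B,Y) → Nash equilibria.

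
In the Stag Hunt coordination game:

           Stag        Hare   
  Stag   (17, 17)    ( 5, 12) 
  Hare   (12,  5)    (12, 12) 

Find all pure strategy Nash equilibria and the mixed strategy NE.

Pure NE: (Stag, Stag) and (Hare, Hare); Mixed NE: p = 0.5833, q = 0.5833

Work:
Check pure NE:
(Stag, Stag): (17, 17) - no unilateral deviation beneficial
(Hare, Hare): (12, 12) - no unilateral deviation beneficial
Mixed NE: P1 plays Stag with p = 0.5833, P2 plays Stag with q = 0.5833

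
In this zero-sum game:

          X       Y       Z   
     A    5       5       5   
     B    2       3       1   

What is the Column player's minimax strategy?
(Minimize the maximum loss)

Column should play X or Y or Z (all achieve the minimum), value = 5

Work:
Column player minimizes Row's maximum payoff:
Column X: max payoff to Row = 5
Column Y: max payoff to Row = 5
Column Z: max payoff to Row = 5
Minimum is 5, achieved by columns X, Y, Z (tied).
Each of X or Y or Z is a minimax strategy.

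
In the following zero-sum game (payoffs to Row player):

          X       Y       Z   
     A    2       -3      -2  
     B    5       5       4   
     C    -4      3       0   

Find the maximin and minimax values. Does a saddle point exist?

Maximin = 4, Minimax = 4, Saddle: True

Work:
Row minimums: [-3, 4, -4] → maximin = 4
Column maximums: [5, 5, 4] → minimax = 4
Saddle point exists! Game value = 4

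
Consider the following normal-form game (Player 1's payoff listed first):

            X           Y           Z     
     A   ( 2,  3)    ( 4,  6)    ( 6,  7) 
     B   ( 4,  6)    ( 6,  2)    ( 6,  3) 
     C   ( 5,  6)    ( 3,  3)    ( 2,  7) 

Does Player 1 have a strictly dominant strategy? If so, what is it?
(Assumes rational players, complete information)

No strictly dominant strategy exists for Player 1

Work:
A strategy strictly dominates another if it gives a strictly higher payoff against every opponent action. Compare each pair of P1's strategies column-by-column:
  A vs B: [2 vs 4, 4 vs 6, 6 vs 6] → A does not strictly dominate B (column X: 2 ≤ 4)
  A vs C: [2 vs 5, 4 vs 3, 6 vs 2] → A does not strictly dominate C (column X: 2 ≤ 5)
  B vs A: [4 vs 2, 6 vs 4, 6 vs 6] → B does not strictly dominate A (column Z: 6 ≤ 6)
  B vs C: [4 vs 5, 6 vs 3, 6 vs 2] → B does not strictly dominate C (column X: 4 ≤ 5)
  C vs A: [5 vs 2, 3 vs 4, 2 vs 6] → C does not strictly dominate A (column Y: 3 ≤ 4)
  C vs B: [5 vs 4, 3 vs 6, 2 vs 6] → C does not strictly dominate B (column Y: 3 ≤ 6)
No single strategy strictly dominates all others → no strictly dominant strategy.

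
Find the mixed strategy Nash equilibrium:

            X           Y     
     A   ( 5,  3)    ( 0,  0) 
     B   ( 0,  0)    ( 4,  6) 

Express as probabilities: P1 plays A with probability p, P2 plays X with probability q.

p = 0.6667, q = 0.4444

Work:
Find probabilities that make opponent indifferent:
P2 chooses q to make P1 indifferent between A and B
P1 chooses p to make P2 indifferent between X and Y
Mixed NE: P1 plays (A: 0.6667, B: 0.3333), P2 plays (X: 0.4444, Y: 0.5556)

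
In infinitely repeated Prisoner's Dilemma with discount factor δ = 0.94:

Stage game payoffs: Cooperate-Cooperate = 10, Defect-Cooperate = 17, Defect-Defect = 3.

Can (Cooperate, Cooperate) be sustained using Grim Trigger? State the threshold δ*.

δ* = 0.5; since δ = 0.94 ≥ 0.5, cooperation can be sustained

Work:
For Grim Trigger:
Cooperate forever: 10/(1-δ)
Defect then punished: 17 + 3·δ/(1-δ)
Need: 10/(1-δ) ≥ 17 + 3·δ/(1-δ)
Solving: δ ≥ (T-R)/(T-P) = (17-10)/(17-3) = 0.5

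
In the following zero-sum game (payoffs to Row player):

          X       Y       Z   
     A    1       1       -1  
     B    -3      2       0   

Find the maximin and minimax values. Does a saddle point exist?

Maximin = -1, Minimax = 0, Saddle: False

Work:
Row minimums: [-1, -3] → maximin = -1
Column maximums: [1, 2, 0] → minimax = 0
No saddle point (maximin ≠ minimax). Mixed strategy needed.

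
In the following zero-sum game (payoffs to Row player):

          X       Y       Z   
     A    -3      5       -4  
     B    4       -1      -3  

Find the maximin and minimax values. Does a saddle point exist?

Maximin = -3, Minimax = -3, Saddle: True

Work:
Row minimums: [-4, -3] → maximin = -3
Column maximums: [4, 5, -3] → minimax = -3
Saddle point exists! Game value = -3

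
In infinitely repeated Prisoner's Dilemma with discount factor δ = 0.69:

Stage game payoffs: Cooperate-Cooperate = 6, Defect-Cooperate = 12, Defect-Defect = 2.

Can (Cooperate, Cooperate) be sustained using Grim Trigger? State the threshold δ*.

δ* = 0.6; since δ = 0.69 ≥ 0.6, cooperation can be sustained

Work:
For Grim Trigger:
Cooperate forever: 6/(1-δ)
Defect then punished: 12 + 2·δ/(1-δ)
Need: 6/(1-δ) ≥ 12 + 2·δ/(1-δ)
Solving: δ ≥ (T-R)/(T-P) = (12-6)/(12-2) = 0.6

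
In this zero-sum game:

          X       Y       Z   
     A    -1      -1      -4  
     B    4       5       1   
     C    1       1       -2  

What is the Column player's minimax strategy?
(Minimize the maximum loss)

Column should play Z, value = 1

Work:
Column player minimizes Row's maximum payoff:
Column X: max payoff to Row = 4
Column Y: max payoff to Row = 5
Column Z: max payoff to Row = 1
Minimum is 1, achieved by column Z.
Minimax strategy: Z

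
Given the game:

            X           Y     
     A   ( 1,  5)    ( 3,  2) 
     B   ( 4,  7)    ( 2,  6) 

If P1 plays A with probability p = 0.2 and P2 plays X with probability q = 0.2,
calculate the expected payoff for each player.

E[P1] = 2.44, E[P2] = 5.48

Work:
E[P1] = p·q·π₁(A,X) + p·(1-q)·π₁(A,Y) + (1-p)·q·π₁(B,X) + (1-p)·(1-q)·π₁(B,Y)
= 0.2·0.2·1 + 0.2·0.8·3 + 0.8·0.2·4 + 0.8·0.8·2
= 2.44

E[P2] = 5.48 (similar calculation)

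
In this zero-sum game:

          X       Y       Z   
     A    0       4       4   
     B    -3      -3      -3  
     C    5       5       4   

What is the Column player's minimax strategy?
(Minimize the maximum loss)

Column should play Z, value = 4

Work:
Column player minimizes Row's maximum payoff:
Column X: max payoff to Row = 5
Column Y: max payoff to Row = 5
Column Z: max payoff to Row = 4
Minimum is 4, achieved by column Z.
Minimax strategy: Z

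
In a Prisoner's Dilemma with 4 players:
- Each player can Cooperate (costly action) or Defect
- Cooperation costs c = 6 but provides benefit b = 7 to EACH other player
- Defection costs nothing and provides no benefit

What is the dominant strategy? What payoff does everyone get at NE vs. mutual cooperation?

Dominant: Defect; NE payoff = 0; Coop payoff = 15

Work:
Defect dominates (saves cost c = 6, benefit to others is external)
NE: All defect → everyone gets 0
If all cooperate: each receives (3)×7 - 6 = 15
Social dilemma: 15 > 0 but NE gives 0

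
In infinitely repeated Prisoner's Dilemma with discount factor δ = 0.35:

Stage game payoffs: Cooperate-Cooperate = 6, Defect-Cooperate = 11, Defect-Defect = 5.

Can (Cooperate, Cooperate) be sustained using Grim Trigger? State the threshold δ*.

δ* = 0.8333; since δ = 0.35 < 0.8333, cooperation cannot be sustained

Work:
For Grim Trigger:
Cooperate forever: 6/(1-δ)
Defect then punished: 11 + 5·δ/(1-δ)
Need: 6/(1-δ) ≥ 11 + 5·δ/(1-δ)
Solving: δ ≥ (T-R)/(T-P) = (11-6)/(11-5) = 0.8333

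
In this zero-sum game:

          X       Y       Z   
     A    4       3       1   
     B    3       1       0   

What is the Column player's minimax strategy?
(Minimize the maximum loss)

Column should play Z, value = 1

Work:
Column player minimizes Row's maximum payoff:
Column X: max payoff to Row = 4
Column Y: max payoff to Row = 3
Column Z: max payoff to Row = 1
Minimum is 1, achieved by column Z.
Minimax strategy: Z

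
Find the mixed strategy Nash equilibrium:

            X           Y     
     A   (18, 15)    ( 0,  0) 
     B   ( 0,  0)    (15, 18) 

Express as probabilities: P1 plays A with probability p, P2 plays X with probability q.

p = 0.5455, q = 0.4545

Work:
Find probabilities that make opponent indifferent:
P2 chooses q to make P1 indifferent between A and B
P1 chooses p to make P2 indifferent between X and Y
Mixed NE: P1 plays (A: 0.5455, B: 0.4545), P2 plays (X: 0.4545, Y: 0.5455)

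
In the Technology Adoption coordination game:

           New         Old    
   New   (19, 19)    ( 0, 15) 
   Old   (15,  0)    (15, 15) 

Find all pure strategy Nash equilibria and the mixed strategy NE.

Pure NE: (New, New) and (Old, Old); Mixed NE: p = 0.7895, q = 0.7895

Work:
Check pure NE:
(New, New): (19, 19) - no unilateral deviation beneficial
(Old, Old): (15, 15) - no unilateral deviation beneficial
Mixed NE: P1 plays New with p = 0.7895, P2 plays New with q = 0.7895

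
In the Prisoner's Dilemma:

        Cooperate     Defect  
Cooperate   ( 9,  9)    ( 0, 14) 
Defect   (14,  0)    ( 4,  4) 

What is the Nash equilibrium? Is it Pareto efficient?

(Defect, Defect) is NE; not Pareto efficient

Work:
Defect dominates Cooperate for both players:
If P2 cooperates: Defect (14) > Cooperate (9)
If P2 defects: Defect (4) > Cooperate (0)
NE: (Defect, Defect) with payoff (4, 4)
But (Cooperate, Cooperate) = (9, 9) Pareto dominates (4, 4)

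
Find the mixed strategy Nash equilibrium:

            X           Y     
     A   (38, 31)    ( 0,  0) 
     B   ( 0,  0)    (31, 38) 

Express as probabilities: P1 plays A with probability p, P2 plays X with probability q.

p = 0.5507, q = 0.4493

Work:
Find probabilities that make opponent indifferent:
P2 chooses q to make P1 indifferent between A and B
P1 chooses p to make P2 indifferent between X and Y
Mixed NE: P1 plays (A: 0.5507, B: 0.4493), P2 plays (X: 0.4493, Y: 0.5507)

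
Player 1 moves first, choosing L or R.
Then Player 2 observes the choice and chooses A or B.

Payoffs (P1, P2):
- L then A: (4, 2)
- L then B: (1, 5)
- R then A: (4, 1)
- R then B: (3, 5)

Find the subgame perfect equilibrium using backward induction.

P1 plays R, P2 plays B after L and B after R; Payoff (3, 5)

Work:
Backward induction:
After L: P2 chooses B → P1 gets 1
After R: P2 chooses B → P1 gets 3
P1 chooses R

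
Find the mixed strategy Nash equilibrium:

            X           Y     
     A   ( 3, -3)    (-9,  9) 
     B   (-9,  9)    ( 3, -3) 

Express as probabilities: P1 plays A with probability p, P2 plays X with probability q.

p = 0.5, q = 0.5

Work:
Find probabilities that make opponent indifferent:
P2 chooses q to make P1 indifferent between A and B
P1 chooses p to make P2 indifferent between X and Y
Mixed NE: P1 plays (A: 0.5, B: 0.5), P2 plays (X: 0.5, Y: 0.5)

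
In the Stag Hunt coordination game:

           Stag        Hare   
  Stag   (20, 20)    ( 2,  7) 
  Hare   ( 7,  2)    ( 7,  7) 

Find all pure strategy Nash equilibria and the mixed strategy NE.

Pure NE: (Stag, Stag) and (Hare, Hare); Mixed NE: p = 0.2778, q = 0.2778

Work:
Check pure NE:
(Stag, Stag): (20, 20) - no unilateral deviation beneficial
(Hare, Hare): (7, 7) - no unilateral deviation beneficial
Mixed NE: P1 plays Stag with p = 0.2778, P2 plays Stag with q = 0.2778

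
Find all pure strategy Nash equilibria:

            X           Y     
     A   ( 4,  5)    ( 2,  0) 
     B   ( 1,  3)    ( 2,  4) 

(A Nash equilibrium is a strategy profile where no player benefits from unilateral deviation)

Nash equilibrium: (A, X), (B, Y)

Work:
Best responses:
  P1 vs X: payoffs [4, 1] → best response A (payoff 4)
  P1 vs Y: payoffs [2, 2] → best response A/B (payoff 2)
  P2 vs A: payoffs [5, 0] → best response X (payoff 5)
  P2 vs B: payoffs [3, 4] → best response Y (payoff 4)
Mutual best responses: (A,X), (B,Y) → Nash equilibria.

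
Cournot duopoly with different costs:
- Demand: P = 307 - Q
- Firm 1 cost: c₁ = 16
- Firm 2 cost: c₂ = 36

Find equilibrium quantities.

q₁* = 103.67, q₂* = 83.67

Work:
Reaction: q₁ = (307 - 16 - q₂)/2
Reaction: q₂ = (307 - 36 - q₁)/2
Solve simultaneously:
q₁* = (307 - 2×16 + 36)/3 = 103.67
q₂* = (307 - 2×36 + 16)/3 = 83.67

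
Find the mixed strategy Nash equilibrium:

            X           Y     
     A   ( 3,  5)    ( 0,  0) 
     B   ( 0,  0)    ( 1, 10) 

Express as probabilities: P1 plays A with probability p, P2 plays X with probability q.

p = 0.6667, q = 0.25

Work:
Find probabilities that make opponent indifferent:
P2 chooses q to make P1 indifferent between A and B
P1 chooses p to make P2 indifferent between X and Y
Mixed NE: P1 plays (A: 0.6667, B: 0.3333), P2 plays (X: 0.25, Y: 0.75)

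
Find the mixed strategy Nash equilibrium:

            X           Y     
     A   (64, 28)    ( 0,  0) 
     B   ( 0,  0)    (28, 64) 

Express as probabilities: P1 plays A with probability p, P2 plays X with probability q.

p = 0.6957, q = 0.3043

Work:
Find probabilities that make opponent indifferent:
P2 chooses q to make P1 indifferent between A and B
P1 chooses p to make P2 indifferent between X and Y
Mixed NE: P1 plays (A: 0.6957, B: 0.3043), P2 plays (X: 0.3043, Y: 0.6957)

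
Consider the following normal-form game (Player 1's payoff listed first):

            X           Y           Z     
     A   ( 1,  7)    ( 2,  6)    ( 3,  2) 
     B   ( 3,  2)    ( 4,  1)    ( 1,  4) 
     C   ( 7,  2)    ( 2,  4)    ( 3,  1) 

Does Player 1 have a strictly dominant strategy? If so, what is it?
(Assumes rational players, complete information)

No strictly dominant strategy exists for Player 1

Work:
A strategy strictly dominates another if it gives a strictly higher payoff against every opponent action. Compare each pair of P1's strategies column-by-column:
  A vs B: [1 vs 3, 2 vs 4, 3 vs 1] → A does not strictly dominate B (column X: 1 ≤ 3)
  A vs C: [1 vs 7, 2 vs 2, 3 vs 3] → A does not strictly dominate C (column X: 1 ≤ 7)
  B vs A: [3 vs 1, 4 vs 2, 1 vs 3] → B does not strictly dominate A (column Z: 1 ≤ 3)
  B vs C: [3 vs 7, 4 vs 2, 1 vs 3] → B does not strictly dominate C (column X: 3 ≤ 7)
  C vs A: [7 vs 1, 2 vs 2, 3 vs 3] → C does not strictly dominate A (column Y: 2 ≤ 2)
  C vs B: [7 vs 3, 2 vs 4, 3 vs 1] → C does not strictly dominate B (column Y: 2 ≤ 4)
No single strategy strictly dominates all others → no strictly dominant strategy.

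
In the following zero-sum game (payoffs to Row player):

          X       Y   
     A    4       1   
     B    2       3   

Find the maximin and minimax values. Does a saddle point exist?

Maximin = 2, Minimax = 3, Saddle: False

Work:
Row minimums: [1, 2] → maximin = 2
Column maximums: [4, 3] → minimax = 3
No saddle point (maximin ≠ minimax). Mixed strategy needed.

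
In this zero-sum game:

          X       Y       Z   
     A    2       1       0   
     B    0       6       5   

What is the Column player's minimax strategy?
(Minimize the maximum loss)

Column should play X, value = 2

Work:
Column player minimizes Row's maximum payoff:
Column X: max payoff to Row = 2
Column Y: max payoff to Row = 6
Column Z: max payoff to Row = 5
Minimum is 2, achieved by column X.
Minimax strategy: X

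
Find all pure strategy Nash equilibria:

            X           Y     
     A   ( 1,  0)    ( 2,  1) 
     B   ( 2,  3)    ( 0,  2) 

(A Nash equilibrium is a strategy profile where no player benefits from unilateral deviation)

Nash equilibrium: (A, Y), (B, X)

Work:
Best responses:
  P1 vs X: payoffs [1, 2] → best response B (payoff 2)
  P1 vs Y: payoffs [2, 0] → best response A (payoff 2)
  P2 vs A: payoffs [0, 1] → best response Y (payoff 1)
  P2 vs B: payoffs [3, 2] → best response X (payoff 3)
Mutual best responses: (A,Y), (B,X) → Nash equilibria.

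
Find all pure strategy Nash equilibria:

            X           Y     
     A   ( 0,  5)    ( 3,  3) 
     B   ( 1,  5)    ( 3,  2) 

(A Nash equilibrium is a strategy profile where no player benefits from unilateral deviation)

Nash equilibrium: (B, X)

Work:
Best responses:
  P1 vs X: payoffs [0, 1] → best response B (payoff 1)
  P1 vs Y: payoffs [3, 3] → best response A/B (payoff 3)
  P2 vs A: payoffs [5, 3] → best response X (payoff 5)
  P2 vs B: payoffs [5, 2] → best response X (payoff 5)
Mutual best responses: (B,X) → Nash equilibria.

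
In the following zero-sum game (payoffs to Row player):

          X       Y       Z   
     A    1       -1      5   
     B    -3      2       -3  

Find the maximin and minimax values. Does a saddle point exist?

Maximin = -1, Minimax = 1, Saddle: False

Work:
Row minimums: [-1, -3] → maximin = -1
Column maximums: [1, 2, 5] → minimax = 1
No saddle point (maximin ≠ minimax). Mixed strategy needed.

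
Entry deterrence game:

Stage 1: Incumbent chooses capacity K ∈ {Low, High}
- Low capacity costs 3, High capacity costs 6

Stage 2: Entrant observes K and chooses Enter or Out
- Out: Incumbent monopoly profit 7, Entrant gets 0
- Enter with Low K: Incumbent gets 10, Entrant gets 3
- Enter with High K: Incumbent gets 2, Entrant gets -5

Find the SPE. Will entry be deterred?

SPE: (Low, Enter|Low, Out|High); Entry not deterred. Incumbent net profit = 7, Entrant gets 3

Work:
After Low K: Entrant enters (3 > 0)
After High K: Entrant stays out (-5 < 0)
Incumbent: Low → 10−3=7, High → 7−6=1
Incumbent chooses Low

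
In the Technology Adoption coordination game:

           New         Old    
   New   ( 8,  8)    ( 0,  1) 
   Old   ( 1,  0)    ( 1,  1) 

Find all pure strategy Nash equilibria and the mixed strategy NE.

Pure NE: (New, New) and (Old, Old); Mixed NE: p = 0.125, q = 0.125

Work:
Check pure NE:
(New, New): (8, 8) - no unilateral deviation beneficial
(Old, Old): (1, 1) - no unilateral deviation beneficial
Mixed NE: P1 plays New with p = 0.125, P2 plays New with q = 0.125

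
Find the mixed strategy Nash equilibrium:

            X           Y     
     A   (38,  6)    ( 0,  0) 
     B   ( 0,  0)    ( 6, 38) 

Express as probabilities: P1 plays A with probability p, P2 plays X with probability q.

p = 0.8636, q = 0.1364

Work:
Find probabilities that make opponent indifferent:
P2 chooses q to make P1 indifferent between A and B
P1 chooses p to make P2 indifferent between X and Y
Mixed NE: P1 plays (A: 0.8636, B: 0.1364), P2 plays (X: 0.1364, Y: 0.8636)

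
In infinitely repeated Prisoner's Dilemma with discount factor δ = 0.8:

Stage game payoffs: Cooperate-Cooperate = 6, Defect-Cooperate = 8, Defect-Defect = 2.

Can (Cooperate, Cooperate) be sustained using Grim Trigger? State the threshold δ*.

δ* = 0.3333; since δ = 0.8 ≥ 0.3333, cooperation can be sustained

Work:
For Grim Trigger:
Cooperate forever: 6/(1-δ)
Defect then punished: 8 + 2·δ/(1-δ)
Need: 6/(1-δ) ≥ 8 + 2·δ/(1-δ)
Solving: δ ≥ (T-R)/(T-P) = (8-6)/(8-2) = 0.3333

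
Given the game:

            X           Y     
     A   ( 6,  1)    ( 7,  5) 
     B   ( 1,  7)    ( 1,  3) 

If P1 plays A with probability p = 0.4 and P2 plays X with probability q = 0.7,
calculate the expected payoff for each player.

E[P1] = 3.12, E[P2] = 4.36

Work:
E[P1] = p·q·π₁(A,X) + p·(1-q)·π₁(A,Y) + (1-p)·q·π₁(B,X) + (1-p)·(1-q)·π₁(B,Y)
= 0.4·0.7·6 + 0.4·0.3·7 + 0.6·0.7·1 + 0.6·0.3·1
= 3.12

E[P2] = 4.36 (similar calculation)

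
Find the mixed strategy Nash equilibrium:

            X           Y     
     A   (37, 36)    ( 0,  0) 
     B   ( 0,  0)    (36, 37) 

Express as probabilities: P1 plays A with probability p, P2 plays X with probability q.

p = 0.5068, q = 0.4932

Work:
Find probabilities that make opponent indifferent:
P2 chooses q to make P1 indifferent between A and B
P1 chooses p to make P2 indifferent between X and Y
Mixed NE: P1 plays (A: 0.5068, B: 0.4932), P2 plays (X: 0.4932, Y: 0.5068)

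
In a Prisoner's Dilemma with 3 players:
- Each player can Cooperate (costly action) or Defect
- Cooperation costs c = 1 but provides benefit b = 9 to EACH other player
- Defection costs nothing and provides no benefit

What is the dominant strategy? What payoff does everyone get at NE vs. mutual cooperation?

Dominant: Defect; NE payoff = 0; Coop payoff = 17

Work:
Defect dominates (saves cost c = 1, benefit to others is external)
NE: All defect → everyone gets 0
If all cooperate: each receives (2)×9 - 1 = 17
Social dilemma: 17 > 0 but NE gives 0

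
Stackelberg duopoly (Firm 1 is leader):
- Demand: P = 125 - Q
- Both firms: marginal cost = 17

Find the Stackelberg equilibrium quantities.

q₁* (leader) = 54.0, q₂* (follower) = 27.0

Work:
Follower's reaction: q₂ = (a - c - q₁)/2
Leader substitutes: π₁ = q₁·(a - q₁ - (a-c-q₁)/2 - c)
FOC: q₁* = (125 - 17)/2 = 54.00
Then: q₂* = (125 - 17 - 54.0)/2 = 27.00
Leader has first-mover advantage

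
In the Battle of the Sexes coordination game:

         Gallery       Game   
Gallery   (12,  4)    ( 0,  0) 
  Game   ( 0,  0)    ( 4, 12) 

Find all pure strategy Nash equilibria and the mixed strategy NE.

Pure NE: (Gallery, Gallery) and (Game, Game); Mixed NE: p = 0.75, q = 0.25

Work:
Check pure NE:
(Gallery, Gallery): (12, 4) - no unilateral deviation beneficial
(Game, Game): (4, 12) - no unilateral deviation beneficial
Mixed NE: P1 plays Gallery with p = 0.75, P2 plays Gallery with q = 0.25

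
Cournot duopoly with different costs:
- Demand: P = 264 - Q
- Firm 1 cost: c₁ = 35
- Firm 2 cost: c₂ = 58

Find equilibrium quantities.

q₁* = 84.0, q₂* = 61.0

Work:
Reaction: q₁ = (264 - 35 - q₂)/2
Reaction: q₂ = (264 - 58 - q₁)/2
Solve simultaneously:
q₁* = (264 - 2×35 + 58)/3 = 84.0
q₂* = (264 - 2×58 + 35)/3 = 61.0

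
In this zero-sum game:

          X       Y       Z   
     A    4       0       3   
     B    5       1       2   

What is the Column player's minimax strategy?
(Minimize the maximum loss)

Column should play Y, value = 1

Work:
Column player minimizes Row's maximum payoff:
Column X: max payoff to Row = 5
Column Y: max payoff to Row = 1
Column Z: max payoff to Row = 3
Minimum is 1, achieved by column Y.
Minimax strategy: Y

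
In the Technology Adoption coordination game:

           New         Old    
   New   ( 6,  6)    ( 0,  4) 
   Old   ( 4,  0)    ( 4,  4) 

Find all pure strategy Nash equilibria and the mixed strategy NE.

Pure NE: (New, New) and (Old, Old); Mixed NE: p = 0.6667, q = 0.6667

Work:
Check pure NE:
(New, New): (6, 6) - no unilateral deviation beneficial
(Old, Old): (4, 4) - no unilateral deviation beneficial
Mixed NE: P1 plays New with p = 0.6667, P2 plays New with q = 0.6667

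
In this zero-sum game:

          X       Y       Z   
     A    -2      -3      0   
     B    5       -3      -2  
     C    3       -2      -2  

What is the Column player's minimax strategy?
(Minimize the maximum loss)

Column should play Y, value = -2

Work:
Column player minimizes Row's maximum payoff:
Column X: max payoff to Row = 5
Column Y: max payoff to Row = -2
Column Z: max payoff to Row = 0
Minimum is -2, achieved by column Y.
Minimax strategy: Y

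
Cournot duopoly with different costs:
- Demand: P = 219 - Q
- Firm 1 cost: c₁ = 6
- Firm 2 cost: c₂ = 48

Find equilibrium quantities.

q₁* = 85.0, q₂* = 43.0

Work:
Reaction: q₁ = (219 - 6 - q₂)/2
Reaction: q₂ = (219 - 48 - q₁)/2
Solve simultaneously:
q₁* = (219 - 2×6 + 48)/3 = 85.0
q₂* = (219 - 2×48 + 6)/3 = 43.0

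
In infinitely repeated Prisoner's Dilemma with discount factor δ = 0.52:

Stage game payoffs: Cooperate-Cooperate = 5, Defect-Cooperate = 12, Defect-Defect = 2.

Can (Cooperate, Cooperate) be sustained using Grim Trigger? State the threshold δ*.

δ* = 0.7; since δ = 0.52 < 0.7, cooperation cannot be sustained

Work:
For Grim Trigger:
Cooperate forever: 5/(1-δ)
Defect then punished: 12 + 2·δ/(1-δ)
Need: 5/(1-δ) ≥ 12 + 2·δ/(1-δ)
Solving: δ ≥ (T-R)/(T-P) = (12-5)/(12-2) = 0.7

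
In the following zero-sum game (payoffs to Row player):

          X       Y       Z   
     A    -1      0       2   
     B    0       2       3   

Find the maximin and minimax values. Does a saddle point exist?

Maximin = 0, Minimax = 0, Saddle: True

Work:
Row minimums: [-1, 0] → maximin = 0
Column maximums: [0, 2, 3] → minimax = 0
Saddle point exists! Game value = 0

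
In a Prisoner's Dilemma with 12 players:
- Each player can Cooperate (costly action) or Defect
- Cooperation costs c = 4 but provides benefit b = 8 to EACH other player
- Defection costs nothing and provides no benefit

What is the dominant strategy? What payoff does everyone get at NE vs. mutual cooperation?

Dominant: Defect; NE payoff = 0; Coop payoff = 84

Work:
Defect dominates (saves cost c = 4, benefit to others is external)
NE: All defect → everyone gets 0
If all cooperate: each receives (11)×8 - 4 = 84
Social dilemma: 84 > 0 but NE gives 0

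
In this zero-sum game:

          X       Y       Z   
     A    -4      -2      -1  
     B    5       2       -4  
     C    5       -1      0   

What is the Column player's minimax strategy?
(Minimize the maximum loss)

Column should play Z, value = 0

Work:
Column player minimizes Row's maximum payoff:
Column X: max payoff to Row = 5
Column Y: max payoff to Row = 2
Column Z: max payoff to Row = 0
Minimum is 0, achieved by column Z.
Minimax strategy: Z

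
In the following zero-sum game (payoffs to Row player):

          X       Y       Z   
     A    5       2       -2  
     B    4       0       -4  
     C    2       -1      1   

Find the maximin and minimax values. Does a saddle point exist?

Maximin = -1, Minimax = 1, Saddle: False

Work:
Row minimums: [-2, -4, -1] → maximin = -1
Column maximums: [5, 2, 1] → minimax = 1
No saddle point (maximin ≠ minimax). Mixed strategy needed.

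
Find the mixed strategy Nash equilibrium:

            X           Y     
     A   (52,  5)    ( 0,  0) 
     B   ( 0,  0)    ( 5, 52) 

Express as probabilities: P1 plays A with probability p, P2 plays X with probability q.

p = 0.9123, q = 0.0877

Work:
Find probabilities that make opponent indifferent:
P2 chooses q to make P1 indifferent between A and B
P1 chooses p to make P2 indifferent between X and Y
Mixed NE: P1 plays (A: 0.9123, B: 0.0877), P2 plays (X: 0.0877, Y: 0.9123)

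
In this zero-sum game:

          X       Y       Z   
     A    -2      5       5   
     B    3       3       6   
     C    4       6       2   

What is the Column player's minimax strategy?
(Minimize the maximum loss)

Column should play X, value = 4

Work:
Column player minimizes Row's maximum payoff:
Column X: max payoff to Row = 4
Column Y: max payoff to Row = 6
Column Z: max payoff to Row = 6
Minimum is 4, achieved by column X.
Minimax strategy: X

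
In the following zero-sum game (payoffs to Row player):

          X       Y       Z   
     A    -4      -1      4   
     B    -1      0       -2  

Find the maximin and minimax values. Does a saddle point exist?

Maximin = -2, Minimax = -1, Saddle: False

Work:
Row minimums: [-4, -2] → maximin = -2
Column maximums: [-1, 0, 4] → minimax = -1
No saddle point (maximin ≠ minimax). Mixed strategy needed.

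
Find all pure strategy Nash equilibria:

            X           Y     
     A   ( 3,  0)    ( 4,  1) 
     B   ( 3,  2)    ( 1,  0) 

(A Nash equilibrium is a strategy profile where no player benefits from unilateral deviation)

Nash equilibrium: (A, Y), (B, X)

Work:
Best responses:
  P1 vs X: payoffs [3, 3] → best response A/B (payoff 3)
  P1 vs Y: payoffs [4, 1] → best response A (payoff 4)
  P2 vs A: payoffs [0, 1] → best response Y (payoff 1)
  P2 vs B: payoffs [2, 0] → best response X (payoff 2)
Mutual best responses: (A,Y), (B,X) → Nash equilibria.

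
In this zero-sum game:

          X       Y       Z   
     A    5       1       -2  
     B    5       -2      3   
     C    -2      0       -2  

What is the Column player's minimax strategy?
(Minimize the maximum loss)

Column should play Y, value = 1

Work:
Column player minimizes Row's maximum payoff:
Column X: max payoff to Row = 5
Column Y: max payoff to Row = 1
Column Z: max payoff to Row = 3
Minimum is 1, achieved by column Y.
Minimax strategy: Y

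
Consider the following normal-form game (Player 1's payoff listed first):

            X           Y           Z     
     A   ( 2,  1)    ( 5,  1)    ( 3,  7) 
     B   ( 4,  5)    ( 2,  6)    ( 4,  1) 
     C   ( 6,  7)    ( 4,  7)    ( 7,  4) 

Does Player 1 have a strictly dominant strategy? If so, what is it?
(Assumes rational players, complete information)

No strictly dominant strategy exists for Player 1

Work:
A strategy strictly dominates another if it gives a strictly higher payoff against every opponent action. Compare each pair of P1's strategies column-by-column:
  A vs B: [2 vs 4, 5 vs 2, 3 vs 4] → A does not strictly dominate B (column X: 2 ≤ 4)
  A vs C: [2 vs 6, 5 vs 4, 3 vs 7] → A does not strictly dominate C (column X: 2 ≤ 6)
  B vs A: [4 vs 2, 2 vs 5, 4 vs 3] → B does not strictly dominate A (column Y: 2 ≤ 5)
  B vs C: [4 vs 6, 2 vs 4, 4 vs 7] → B does not strictly dominate C (column X: 4 ≤ 6)
  C vs A: [6 vs 2, 4 vs 5, 7 vs 3] → C does not strictly dominate A (column Y: 4 ≤ 5)
  C vs B: [6 vs 4, 4 vs 2, 7 vs 4] → C strictly dominates B
No single strategy strictly dominates all others → no strictly dominant strategy.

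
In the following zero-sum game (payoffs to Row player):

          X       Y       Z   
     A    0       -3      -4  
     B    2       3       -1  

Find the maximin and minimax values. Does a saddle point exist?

Maximin = -1, Minimax = -1, Saddle: True

Work:
Row minimums: [-4, -1] → maximin = -1
Column maximums: [2, 3, -1] → minimax = -1
Saddle point exists! Game value = -1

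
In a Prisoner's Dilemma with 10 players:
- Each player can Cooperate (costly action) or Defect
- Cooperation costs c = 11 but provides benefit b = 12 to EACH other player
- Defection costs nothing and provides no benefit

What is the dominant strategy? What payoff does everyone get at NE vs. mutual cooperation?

Dominant: Defect; NE payoff = 0; Coop payoff = 97

Work:
Defect dominates (saves cost c = 11, benefit to others is external)
NE: All defect → everyone gets 0
If all cooperate: each receives (9)×12 - 11 = 97
Social dilemma: 97 > 0 but NE gives 0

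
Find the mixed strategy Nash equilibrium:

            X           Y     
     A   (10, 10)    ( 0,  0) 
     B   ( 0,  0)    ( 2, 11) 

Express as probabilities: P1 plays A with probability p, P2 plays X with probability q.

p = 0.5238, q = 0.1667

Work:
Find probabilities that make opponent indifferent:
P2 chooses q to make P1 indifferent between A and B
P1 chooses p to make P2 indifferent between X and Y
Mixed NE: P1 plays (A: 0.5238, B: 0.4762), P2 plays (X: 0.1667, Y: 0.8333)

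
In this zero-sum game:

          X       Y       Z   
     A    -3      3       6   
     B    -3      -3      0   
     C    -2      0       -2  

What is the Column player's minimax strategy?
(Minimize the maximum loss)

Column should play X, value = -2

Work:
Column player minimizes Row's maximum payoff:
Column X: max payoff to Row = -2
Column Y: max payoff to Row = 3
Column Z: max payoff to Row = 6
Minimum is -2, achieved by column X.
Minimax strategy: X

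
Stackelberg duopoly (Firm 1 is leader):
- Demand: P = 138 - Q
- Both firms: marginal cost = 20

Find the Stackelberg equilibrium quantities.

q₁* (leader) = 59.0, q₂* (follower) = 29.5

Work:
Follower's reaction: q₂ = (a - c - q₁)/2
Leader substitutes: π₁ = q₁·(a - q₁ - (a-c-q₁)/2 - c)
FOC: q₁* = (138 - 20)/2 = 59.00
Then: q₂* = (138 - 20 - 59.0)/2 = 29.50
Leader has first-mover advantage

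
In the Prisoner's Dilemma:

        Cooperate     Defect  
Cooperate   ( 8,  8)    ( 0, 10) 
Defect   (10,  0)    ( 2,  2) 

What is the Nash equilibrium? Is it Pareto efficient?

(Defect, Defect) is NE; not Pareto efficient

Work:
Defect dominates Cooperate for both players:
If P2 cooperates: Defect (10) > Cooperate (8)
If P2 defects: Defect (2) > Cooperate (0)
NE: (Defect, Defect) with payoff (2, 2)
But (Cooperate, Cooperate) = (8, 8) Pareto dominates (2, 2)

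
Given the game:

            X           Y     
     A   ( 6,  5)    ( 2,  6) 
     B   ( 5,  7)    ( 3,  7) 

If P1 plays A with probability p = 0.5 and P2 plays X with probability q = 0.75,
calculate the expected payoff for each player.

E[P1] = 4.75, E[P2] = 6.125

Work:
E[P1] = p·q·π₁(A,X) + p·(1-q)·π₁(A,Y) + (1-p)·q·π₁(B,X) + (1-p)·(1-q)·π₁(B,Y)
= 0.5·0.75·6 + 0.5·0.25·2 + 0.5·0.75·5 + 0.5·0.25·3
= 4.75

E[P2] = 6.125 (similar calculation)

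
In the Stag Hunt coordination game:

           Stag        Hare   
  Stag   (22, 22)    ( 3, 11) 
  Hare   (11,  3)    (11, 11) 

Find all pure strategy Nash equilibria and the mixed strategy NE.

Pure NE: (Stag, Stag) and (Hare, Hare); Mixed NE: p = 0.4211, q = 0.4211

Work:
Check pure NE:
(Stag, Stag): (22, 22) - no unilateral deviation beneficial
(Hare, Hare): (11, 11) - no unilateral deviation beneficial
Mixed NE: P1 plays Stag with p = 0.4211, P2 plays Stag with q = 0.4211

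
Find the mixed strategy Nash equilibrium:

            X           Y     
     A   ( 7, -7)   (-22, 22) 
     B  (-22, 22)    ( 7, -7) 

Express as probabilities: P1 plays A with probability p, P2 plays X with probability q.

p = 0.5, q = 0.5

Work:
Find probabilities that make opponent indifferent:
P2 chooses q to make P1 indifferent between A and B
P1 chooses p to make P2 indifferent between X and Y
Mixed NE: P1 plays (A: 0.5, B: 0.5), P2 plays (X: 0.5, Y: 0.5)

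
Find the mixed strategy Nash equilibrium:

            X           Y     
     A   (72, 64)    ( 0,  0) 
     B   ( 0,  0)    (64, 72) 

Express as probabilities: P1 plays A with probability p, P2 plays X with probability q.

p = 0.5294, q = 0.4706

Work:
Find probabilities that make opponent indifferent:
P2 chooses q to make P1 indifferent between A and B
P1 chooses p to make P2 indifferent between X and Y
Mixed NE: P1 plays (A: 0.5294, B: 0.4706), P2 plays (X: 0.4706, Y: 0.5294)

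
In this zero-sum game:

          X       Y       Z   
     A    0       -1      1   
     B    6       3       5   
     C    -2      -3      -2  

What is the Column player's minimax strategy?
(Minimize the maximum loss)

Column should play Y, value = 3

Work:
Column player minimizes Row's maximum payoff:
Column X: max payoff to Row = 6
Column Y: max payoff to Row = 3
Column Z: max payoff to Row = 5
Minimum is 3, achieved by column Y.
Minimax strategy: Y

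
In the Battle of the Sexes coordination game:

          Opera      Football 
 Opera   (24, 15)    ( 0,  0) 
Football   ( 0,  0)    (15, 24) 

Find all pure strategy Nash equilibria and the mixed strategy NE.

Pure NE: (Opera, Opera) and (Football, Football); Mixed NE: p = 0.6154, q = 0.3846

Work:
Check pure NE:
(Opera, Opera): (24, 15) - no unilateral deviation beneficial
(Football, Football): (15, 24) - no unilateral deviation beneficial
Mixed NE: P1 plays Opera with p = 0.6154, P2 plays Opera with q = 0.3846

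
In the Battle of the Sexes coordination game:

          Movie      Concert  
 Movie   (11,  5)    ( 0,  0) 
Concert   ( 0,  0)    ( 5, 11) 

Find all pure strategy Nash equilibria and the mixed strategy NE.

Pure NE: (Movie, Movie) and (Concert, Concert); Mixed NE: p = 0.6875, q = 0.3125

Work:
Check pure NE:
(Movie, Movie): (11, 5) - no unilateral deviation beneficial
(Concert, Concert): (5, 11) - no unilateral deviation beneficial
Mixed NE: P1 plays Movie with p = 0.6875, P2 plays Movie with q = 0.3125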